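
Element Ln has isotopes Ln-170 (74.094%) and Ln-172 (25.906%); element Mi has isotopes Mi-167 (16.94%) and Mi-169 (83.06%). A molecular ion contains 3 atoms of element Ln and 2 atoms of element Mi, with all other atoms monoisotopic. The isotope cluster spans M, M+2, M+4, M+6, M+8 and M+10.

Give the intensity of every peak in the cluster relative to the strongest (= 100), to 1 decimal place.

2.9 : 31.3 : 100.0 : 83.2 : 26.6 : 3.0

Element Ln pattern (n=3): 0.40677019 : 0.42666567 : 0.14917808 : 0.01738606
Element Mi pattern (n=2): 0.02869636 : 0.28140728 : 0.68989636
Convolve the two distributions (both contribute in 2-u steps):
  M: 0.40677019×0.02869636 = 0.011673
  M+2: 0.40677019×0.28140728 + 0.42666567×0.02869636 = 0.126712
  M+4: 0.40677019×0.68989636 + 0.42666567×0.28140728 + 0.14917808×0.02869636 = 0.404977
  M+6: 0.42666567×0.68989636 + 0.14917808×0.28140728 + 0.01738606×0.02869636 = 0.336834
  M+8: 0.14917808×0.68989636 + 0.01738606×0.28140728 = 0.107810
  M+10: 0.01738606×0.68989636 = 0.011995
Scale to base peak (0.404977) = 100: 2.9 : 31.3 : 100.0 : 83.2 : 26.6 : 3.0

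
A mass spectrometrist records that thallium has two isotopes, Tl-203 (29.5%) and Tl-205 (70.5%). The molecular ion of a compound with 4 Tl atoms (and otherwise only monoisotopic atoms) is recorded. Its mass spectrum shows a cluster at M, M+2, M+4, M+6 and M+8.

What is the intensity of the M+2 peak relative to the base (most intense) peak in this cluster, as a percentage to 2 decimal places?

17.51%

Binomial terms of (0.295 + 0.705)^4: M 0.0076, M+2 0.0724, M+4 0.2595, M+6 0.4135, M+8 0.2470 → M+6 is the base peak.
P(M+6) = C(4,3) × 0.295^1 × 0.705^3 = 4 × 0.2950 × 0.35040263 = 0.413475 (base)
P(M+2) = C(4,1) × 0.295^3 × 0.705^1 = 4 × 0.02567237 × 0.7050 = 0.072396
Relative intensity = 0.072396 / 0.413475 × 100 = 17.51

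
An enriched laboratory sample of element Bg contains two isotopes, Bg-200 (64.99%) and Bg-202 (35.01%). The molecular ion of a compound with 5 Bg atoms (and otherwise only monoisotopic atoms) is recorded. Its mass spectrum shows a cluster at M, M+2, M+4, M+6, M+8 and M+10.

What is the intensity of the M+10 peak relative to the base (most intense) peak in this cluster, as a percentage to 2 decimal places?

1.56%

(0.6499 + 0.3501)^5 gives M 0.1159, M+2 0.3123, M+4 0.3365, M+6 0.1812, M+8 0.0488, M+10 0.0053; the largest is M+4.
P(M+4) = C(5,2) × 0.6499^3 × 0.3501^2 = 10 × 0.27449827 × 0.12257001 = 0.336453 (base)
P(M+10) = C(5,5) × 0.6499^0 × 0.3501^5 = 1 × 1.0000 × 0.00525969 = 0.005260
Relative intensity = 0.005260 / 0.336453 × 100 = 1.56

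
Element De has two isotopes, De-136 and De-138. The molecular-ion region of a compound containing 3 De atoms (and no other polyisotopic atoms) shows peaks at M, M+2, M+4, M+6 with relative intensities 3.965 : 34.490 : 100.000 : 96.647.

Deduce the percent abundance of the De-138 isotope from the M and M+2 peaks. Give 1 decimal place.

Write p for the De-136 fraction. I(M+2)/I(M) = [C(3,1)·p^2·(1−p)] / p^3 = 3·(1−p)/p = 34.490/3.965 = 8.6986
(1−p)/p = 8.6986/3 = 2.8995  ⇒  p = 1/(1 + 2.8995) = 0.2564
De-136: 25.6%, De-138: 74.4%.

74.4%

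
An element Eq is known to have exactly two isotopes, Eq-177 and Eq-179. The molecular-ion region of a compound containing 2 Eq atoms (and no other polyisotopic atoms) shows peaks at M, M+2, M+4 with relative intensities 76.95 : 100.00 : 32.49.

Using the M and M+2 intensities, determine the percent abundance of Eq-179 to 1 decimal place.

39.4%

If p is the fraction of Eq that is Eq-177, then I(M+2)/I(M) = [C(2,1)·p^1·(1−p)] / p^2 = 2·(1−p)/p = 100.00/76.95 = 1.2995
(1−p)/p = 1.2995/2 = 0.6498  ⇒  p = 1/(1 + 0.6498) = 0.6061
Eq-177: 60.6%, Eq-179: 39.4%.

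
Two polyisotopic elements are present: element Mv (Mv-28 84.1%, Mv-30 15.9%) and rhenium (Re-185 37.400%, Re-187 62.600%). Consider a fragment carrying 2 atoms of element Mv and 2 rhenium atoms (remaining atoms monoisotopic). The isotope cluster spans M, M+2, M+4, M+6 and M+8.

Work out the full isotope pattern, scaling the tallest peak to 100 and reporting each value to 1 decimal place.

24.4 : 90.8 : 100.0 : 28.7 : 2.4

Element Mv pattern (n=2): 0.707281 : 0.267438 : 0.025281
Rhenium pattern (n=2): 0.139876 : 0.468248 : 0.391876
Convolve the two distributions (both contribute in 2-u steps):
  M: 0.707281×0.139876 = 0.098932
  M+2: 0.707281×0.468248 + 0.267438×0.139876 = 0.368591
  M+4: 0.707281×0.391876 + 0.267438×0.468248 + 0.025281×0.139876 = 0.405930
  M+6: 0.267438×0.391876 + 0.025281×0.468248 = 0.116640
  M+8: 0.025281×0.391876 = 0.009907
Scale to base peak (0.405930) = 100: 24.4 : 90.8 : 100.0 : 28.7 : 2.4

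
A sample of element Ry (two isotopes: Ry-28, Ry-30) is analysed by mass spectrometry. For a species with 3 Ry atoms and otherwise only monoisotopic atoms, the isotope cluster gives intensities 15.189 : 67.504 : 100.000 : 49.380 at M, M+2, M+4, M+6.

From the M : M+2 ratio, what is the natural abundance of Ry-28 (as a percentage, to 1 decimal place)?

If p is the fraction of Ry that is Ry-28, then I(M+2)/I(M) = [C(3,1)·p^2·(1−p)] / p^3 = 3·(1−p)/p = 67.504/15.189 = 4.4443
(1−p)/p = 4.4443/3 = 1.4814  ⇒  p = 1/(1 + 1.4814) = 0.4030
Ry-28: 40.3%, Ry-30: 59.7%.

40.3%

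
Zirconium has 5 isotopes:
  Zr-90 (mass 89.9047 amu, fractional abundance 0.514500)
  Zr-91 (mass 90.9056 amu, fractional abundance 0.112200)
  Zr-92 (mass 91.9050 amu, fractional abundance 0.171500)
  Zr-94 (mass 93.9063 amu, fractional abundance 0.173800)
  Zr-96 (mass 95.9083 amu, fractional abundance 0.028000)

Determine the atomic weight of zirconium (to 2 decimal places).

Ar = Σ fᵢ·mᵢ = 0.514500 × 89.9047 + 0.112200 × 90.9056 + 0.171500 × 91.9050 + 0.173800 × 93.9063 + 0.028000 × 95.9083
= 46.25597 + 10.19961 + 15.76171 + 16.32091 + 2.68543 = 91.22363 amu

91.22 amu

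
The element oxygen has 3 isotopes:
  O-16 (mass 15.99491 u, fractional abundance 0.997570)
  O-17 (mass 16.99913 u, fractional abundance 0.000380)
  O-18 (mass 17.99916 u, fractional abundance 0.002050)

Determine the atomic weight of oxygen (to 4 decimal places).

Average mass = Σ (abundance × isotope mass) = 0.997570 × 15.99491 + 0.000380 × 16.99913 + 0.002050 × 17.99916
= 15.956042 + 0.006460 + 0.036898 = 15.999400 u

15.9994 u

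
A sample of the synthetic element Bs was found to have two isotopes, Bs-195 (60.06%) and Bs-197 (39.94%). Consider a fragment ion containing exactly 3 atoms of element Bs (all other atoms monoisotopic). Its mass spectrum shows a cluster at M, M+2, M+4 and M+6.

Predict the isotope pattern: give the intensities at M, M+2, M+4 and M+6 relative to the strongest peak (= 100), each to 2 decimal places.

50.13 : 100.00 : 66.50 : 14.74

The 3 Bs atoms are independent, so intensities follow the terms of (0.6006 + 0.3994)^3.
P(M) = 0.6006^3 = 0.216649
P(M+2) = 3 × 0.6006^2 × 0.3994^1 = 0.432215
P(M+4) = 3 × 0.6006^1 × 0.3994^2 = 0.287424
P(M+6) = 0.3994^3 = 0.063712
The M+2 peak is largest (0.432215); scaling to 100 gives 50.13 : 100.00 : 66.50 : 14.74.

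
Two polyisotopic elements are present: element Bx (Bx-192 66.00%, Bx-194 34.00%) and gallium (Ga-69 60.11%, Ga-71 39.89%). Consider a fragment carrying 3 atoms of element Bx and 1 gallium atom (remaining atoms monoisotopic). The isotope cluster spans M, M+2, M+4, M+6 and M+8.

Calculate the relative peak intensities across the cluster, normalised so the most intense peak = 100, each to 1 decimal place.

45.3 : 100.0 : 82.5 : 30.1 : 4.1

Element Bx pattern (n=3): 0.287496 : 0.444312 : 0.228888 : 0.039304
Gallium pattern (n=1): 0.6011 : 0.3989
Convolve the two distributions (both contribute in 2-u steps):
  M: 0.287496×0.6011 = 0.172814
  M+2: 0.287496×0.3989 + 0.444312×0.6011 = 0.381758
  M+4: 0.444312×0.3989 + 0.228888×0.6011 = 0.314821
  M+6: 0.228888×0.3989 + 0.039304×0.6011 = 0.114929
  M+8: 0.039304×0.3989 = 0.015678
Scale to base peak (0.381758) = 100: 45.3 : 100.0 : 82.5 : 30.1 : 4.1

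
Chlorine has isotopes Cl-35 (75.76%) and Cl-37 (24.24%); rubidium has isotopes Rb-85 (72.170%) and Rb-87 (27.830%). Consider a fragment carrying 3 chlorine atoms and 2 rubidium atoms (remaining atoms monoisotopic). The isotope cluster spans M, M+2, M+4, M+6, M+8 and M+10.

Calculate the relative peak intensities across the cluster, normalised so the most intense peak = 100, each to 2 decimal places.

Chlorine pattern (n=3): 0.4348304 : 0.41738208 : 0.13354464 : 0.01424288
Rubidium pattern (n=2): 0.52085089 : 0.40169822 : 0.07745089
Convolve the two distributions (both contribute in 2-u steps):
  M: 0.4348304×0.52085089 = 0.226482
  M+2: 0.4348304×0.40169822 + 0.41738208×0.52085089 = 0.392064
  M+4: 0.4348304×0.07745089 + 0.41738208×0.40169822 + 0.13354464×0.52085089 = 0.270896
  M+6: 0.41738208×0.07745089 + 0.13354464×0.40169822 + 0.01424288×0.52085089 = 0.093390
  M+8: 0.13354464×0.07745089 + 0.01424288×0.40169822 = 0.016064
  M+10: 0.01424288×0.07745089 = 0.001103
Scale to base peak (0.392064) = 100: 57.77 : 100.00 : 69.09 : 23.82 : 4.10 : 0.28

57.77 : 100.00 : 69.09 : 23.82 : 4.10 : 0.28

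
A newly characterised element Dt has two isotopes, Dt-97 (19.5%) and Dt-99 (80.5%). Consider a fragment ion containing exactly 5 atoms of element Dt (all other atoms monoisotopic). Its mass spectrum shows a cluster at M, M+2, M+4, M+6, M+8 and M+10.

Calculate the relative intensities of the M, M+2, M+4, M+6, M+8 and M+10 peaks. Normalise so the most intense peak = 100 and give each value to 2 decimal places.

The 5 Dt atoms are independent, so intensities follow the terms of (0.195 + 0.805)^5.
P(M) = 0.195^5 = 0.000282
P(M+2) = 5 × 0.195^4 × 0.805^1 = 0.005820
P(M+4) = 10 × 0.195^3 × 0.805^2 = 0.048050
P(M+6) = 10 × 0.195^2 × 0.805^3 = 0.198361
P(M+8) = 5 × 0.195^1 × 0.805^4 = 0.409438
P(M+10) = 0.805^5 = 0.338049
The M+8 peak is largest (0.409438); scaling to 100 gives 0.07 : 1.42 : 11.74 : 48.45 : 100.00 : 82.56.

0.07 : 1.42 : 11.74 : 48.45 : 100.00 : 82.56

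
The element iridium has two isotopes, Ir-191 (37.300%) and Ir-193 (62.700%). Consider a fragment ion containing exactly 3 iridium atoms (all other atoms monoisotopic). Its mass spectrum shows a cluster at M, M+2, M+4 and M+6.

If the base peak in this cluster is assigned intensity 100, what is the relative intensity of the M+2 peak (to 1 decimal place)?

(0.37300 + 0.62700)^3 gives M 0.0519, M+2 0.2617, M+4 0.4399, M+6 0.2465; the largest is M+4.
P(M+4) = C(3,2) × 0.37300^1 × 0.62700^2 = 3 × 0.3730 × 0.393129 = 0.439911 (base)
P(M+2) = C(3,1) × 0.37300^2 × 0.62700^1 = 3 × 0.139129 × 0.6270 = 0.261702
Relative intensity = 0.261702 / 0.439911 × 100 = 59.5

59.5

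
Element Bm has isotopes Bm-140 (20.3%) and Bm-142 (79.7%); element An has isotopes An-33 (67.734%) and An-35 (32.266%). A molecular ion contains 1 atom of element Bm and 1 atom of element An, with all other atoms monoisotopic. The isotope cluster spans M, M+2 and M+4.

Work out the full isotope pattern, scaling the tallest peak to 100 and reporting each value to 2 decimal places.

22.71 : 100.00 : 42.48

Element Bm pattern (n=1): 0.2030 : 0.7970
Element An pattern (n=1): 0.67734 : 0.32266
Convolve the two distributions (both contribute in 2-u steps):
  M: 0.2030×0.67734 = 0.137500
  M+2: 0.2030×0.32266 + 0.7970×0.67734 = 0.605340
  M+4: 0.7970×0.32266 = 0.257160
Scale to base peak (0.605340) = 100: 22.71 : 100.00 : 42.48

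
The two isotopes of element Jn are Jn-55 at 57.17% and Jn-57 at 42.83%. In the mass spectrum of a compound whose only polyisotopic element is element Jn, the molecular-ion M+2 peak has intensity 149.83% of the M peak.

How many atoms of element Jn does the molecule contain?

With n Jn atoms, P(M+2)/P(M) = C(n,1)·p^(n−1)q / p^n = n·q/p = n · 0.4283/0.5717.
n = 1.4983 × 0.5717/0.4283 = 2.00 ≈ 2

2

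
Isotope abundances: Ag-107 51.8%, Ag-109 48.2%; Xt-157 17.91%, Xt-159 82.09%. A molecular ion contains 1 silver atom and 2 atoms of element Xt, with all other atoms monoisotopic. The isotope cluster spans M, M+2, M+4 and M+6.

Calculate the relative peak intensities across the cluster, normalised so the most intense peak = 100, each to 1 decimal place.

Silver pattern (n=1): 0.5180 : 0.4820
Element Xt pattern (n=2): 0.03207681 : 0.29404638 : 0.67387681
Convolve the two distributions (both contribute in 2-u steps):
  M: 0.5180×0.03207681 = 0.016616
  M+2: 0.5180×0.29404638 + 0.4820×0.03207681 = 0.167777
  M+4: 0.5180×0.67387681 + 0.4820×0.29404638 = 0.490799
  M+6: 0.4820×0.67387681 = 0.324809
Scale to base peak (0.490799) = 100: 3.4 : 34.2 : 100.0 : 66.2

3.4 : 34.2 : 100.0 : 66.2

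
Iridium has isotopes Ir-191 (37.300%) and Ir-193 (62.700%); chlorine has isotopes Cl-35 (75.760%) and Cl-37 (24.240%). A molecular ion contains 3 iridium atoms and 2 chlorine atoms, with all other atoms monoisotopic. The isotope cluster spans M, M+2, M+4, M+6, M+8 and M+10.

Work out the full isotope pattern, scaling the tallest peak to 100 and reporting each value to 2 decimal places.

8.47 : 48.13 : 100.00 : 90.55 : 33.09 : 4.12

Iridium pattern (n=3): 0.05189512 : 0.26170165 : 0.43991135 : 0.24649188
Chlorine pattern (n=2): 0.57395776 : 0.36728448 : 0.05875776
Convolve the two distributions (both contribute in 2-u steps):
  M: 0.05189512×0.57395776 = 0.029786
  M+2: 0.05189512×0.36728448 + 0.26170165×0.57395776 = 0.169266
  M+4: 0.05189512×0.05875776 + 0.26170165×0.36728448 + 0.43991135×0.57395776 = 0.351659
  M+6: 0.26170165×0.05875776 + 0.43991135×0.36728448 + 0.24649188×0.57395776 = 0.318426
  M+8: 0.43991135×0.05875776 + 0.24649188×0.36728448 = 0.116381
  M+10: 0.24649188×0.05875776 = 0.014483
Scale to base peak (0.351659) = 100: 8.47 : 48.13 : 100.00 : 90.55 : 33.09 : 4.12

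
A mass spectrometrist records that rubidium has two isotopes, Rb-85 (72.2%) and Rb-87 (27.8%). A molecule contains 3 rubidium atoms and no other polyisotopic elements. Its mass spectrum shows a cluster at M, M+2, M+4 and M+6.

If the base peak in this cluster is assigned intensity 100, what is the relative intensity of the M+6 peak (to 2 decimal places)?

4.94

(0.722 + 0.278)^3 gives M 0.3764, M+2 0.4348, M+4 0.1674, M+6 0.0215; the largest is M+2.
P(M+2) = C(3,1) × 0.722^2 × 0.278^1 = 3 × 0.521284 × 0.2780 = 0.434751 (base)
P(M+6) = C(3,3) × 0.722^0 × 0.278^3 = 1 × 1.0000 × 0.02148495 = 0.021485
Relative intensity = 0.021485 / 0.434751 × 100 = 4.94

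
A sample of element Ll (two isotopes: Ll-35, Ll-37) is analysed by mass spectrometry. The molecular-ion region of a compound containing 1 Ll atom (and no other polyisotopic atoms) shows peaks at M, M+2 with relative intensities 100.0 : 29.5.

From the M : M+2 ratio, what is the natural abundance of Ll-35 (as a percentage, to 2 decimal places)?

77.22%

Let p = fractional abundance of Ll-35. I(M+2)/I(M) = [C(1,1)·p^0·(1−p)] / p^1 = 1·(1−p)/p = 29.5/100.0 = 0.2950
(1−p)/p = 0.2950/1 = 0.2950  ⇒  p = 1/(1 + 0.2950) = 0.7722
Ll-35: 77.22%, Ll-37: 22.78%.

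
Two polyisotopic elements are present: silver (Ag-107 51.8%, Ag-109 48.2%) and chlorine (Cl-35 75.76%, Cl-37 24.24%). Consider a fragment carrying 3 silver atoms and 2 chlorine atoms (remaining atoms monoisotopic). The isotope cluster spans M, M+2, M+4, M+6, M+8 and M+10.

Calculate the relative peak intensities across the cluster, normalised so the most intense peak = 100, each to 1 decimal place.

Silver pattern (n=3): 0.13899183 : 0.3879965 : 0.3610315 : 0.11198017
Chlorine pattern (n=2): 0.57395776 : 0.36728448 : 0.05875776
Convolve the two distributions (both contribute in 2-u steps):
  M: 0.13899183×0.57395776 = 0.079775
  M+2: 0.13899183×0.36728448 + 0.3879965×0.57395776 = 0.273743
  M+4: 0.13899183×0.05875776 + 0.3879965×0.36728448 + 0.3610315×0.57395776 = 0.357889
  M+6: 0.3879965×0.05875776 + 0.3610315×0.36728448 + 0.11198017×0.57395776 = 0.219671
  M+8: 0.3610315×0.05875776 + 0.11198017×0.36728448 = 0.062342
  M+10: 0.11198017×0.05875776 = 0.006580
Scale to base peak (0.357889) = 100: 22.3 : 76.5 : 100.0 : 61.4 : 17.4 : 1.8

22.3 : 76.5 : 100.0 : 61.4 : 17.4 : 1.8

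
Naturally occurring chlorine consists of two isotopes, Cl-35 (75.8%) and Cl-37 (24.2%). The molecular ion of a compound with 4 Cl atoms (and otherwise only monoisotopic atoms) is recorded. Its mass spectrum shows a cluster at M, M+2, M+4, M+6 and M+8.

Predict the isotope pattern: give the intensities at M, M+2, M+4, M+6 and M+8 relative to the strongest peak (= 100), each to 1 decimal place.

78.3 : 100.0 : 47.9 : 10.2 : 0.8

Each Cl atom is independently Cl-35 (p = 0.758) or Cl-37 (q = 0.242); the cluster is the binomial expansion (p + q)^4.
P(M) = 0.758^4 = 0.330124
P(M+2) = 4 × 0.758^3 × 0.242^1 = 0.421583
P(M+4) = 6 × 0.758^2 × 0.242^2 = 0.201893
P(M+6) = 4 × 0.758^1 × 0.242^3 = 0.042971
P(M+8) = 0.242^4 = 0.003430
The M+2 peak is largest (0.421583); scaling to 100 gives 78.3 : 100.0 : 47.9 : 10.2 : 0.8.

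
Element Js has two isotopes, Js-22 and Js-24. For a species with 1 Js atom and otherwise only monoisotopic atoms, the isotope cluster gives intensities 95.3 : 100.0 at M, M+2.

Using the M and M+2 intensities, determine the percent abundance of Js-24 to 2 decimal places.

If p is the fraction of Js that is Js-22, then I(M+2)/I(M) = [C(1,1)·p^0·(1−p)] / p^1 = 1·(1−p)/p = 100.0/95.3 = 1.0493
(1−p)/p = 1.0493/1 = 1.0493  ⇒  p = 1/(1 + 1.0493) = 0.4880
Js-22: 48.80%, Js-24: 51.20%.

51.20%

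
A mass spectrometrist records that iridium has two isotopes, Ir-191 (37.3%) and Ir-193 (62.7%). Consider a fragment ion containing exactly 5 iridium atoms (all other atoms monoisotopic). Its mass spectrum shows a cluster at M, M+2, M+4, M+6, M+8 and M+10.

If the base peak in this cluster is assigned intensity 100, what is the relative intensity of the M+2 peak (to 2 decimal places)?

17.70

(0.373 + 0.627)^5 gives M 0.0072, M+2 0.0607, M+4 0.2040, M+6 0.3429, M+8 0.2882, M+10 0.0969; the largest is M+6.
P(M+6) = C(5,3) × 0.373^2 × 0.627^3 = 10 × 0.139129 × 0.24649188 = 0.342942 (base)
P(M+2) = C(5,1) × 0.373^4 × 0.627^1 = 5 × 0.01935688 × 0.6270 = 0.060684
Relative intensity = 0.060684 / 0.342942 × 100 = 17.70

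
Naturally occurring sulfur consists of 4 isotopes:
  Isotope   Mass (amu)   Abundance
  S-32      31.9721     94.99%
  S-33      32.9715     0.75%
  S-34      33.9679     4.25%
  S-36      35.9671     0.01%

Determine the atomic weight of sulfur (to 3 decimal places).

Weight each isotope mass by its fractional abundance: 0.9499 × 31.9721 + 0.0075 × 32.9715 + 0.0425 × 33.9679 + 0.0001 × 35.9671
= 30.37030 + 0.24729 + 1.44364 + 0.00360 = 32.06483 amu

32.065 amu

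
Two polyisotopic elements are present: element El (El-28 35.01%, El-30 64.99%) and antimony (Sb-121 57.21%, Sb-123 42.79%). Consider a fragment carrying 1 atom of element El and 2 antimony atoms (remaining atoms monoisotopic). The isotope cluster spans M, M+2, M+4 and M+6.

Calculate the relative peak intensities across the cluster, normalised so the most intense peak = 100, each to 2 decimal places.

Element El pattern (n=1): 0.3501 : 0.6499
Antimony pattern (n=2): 0.32729841 : 0.48960318 : 0.18309841
Convolve the two distributions (both contribute in 2-u steps):
  M: 0.3501×0.32729841 = 0.114587
  M+2: 0.3501×0.48960318 + 0.6499×0.32729841 = 0.384121
  M+4: 0.3501×0.18309841 + 0.6499×0.48960318 = 0.382296
  M+6: 0.6499×0.18309841 = 0.118996
Scale to base peak (0.384121) = 100: 29.83 : 100.00 : 99.52 : 30.98

29.83 : 100.00 : 99.52 : 30.98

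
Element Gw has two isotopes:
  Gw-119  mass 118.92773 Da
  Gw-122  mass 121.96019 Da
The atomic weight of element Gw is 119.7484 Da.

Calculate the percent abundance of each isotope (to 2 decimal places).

Gw-119: 72.94%, Gw-122: 27.06%

Let x be the fractional abundance of Gw-119; then Gw-122 has abundance 1 − x.
118.92773·x + 121.96019·(1 − x) = 119.7484
(118.92773 − 121.96019)·x = 119.7484 − 121.96019
x = -2.21179 / -3.03246 = 0.72937 → 72.94% Gw-119, 27.06% Gw-122.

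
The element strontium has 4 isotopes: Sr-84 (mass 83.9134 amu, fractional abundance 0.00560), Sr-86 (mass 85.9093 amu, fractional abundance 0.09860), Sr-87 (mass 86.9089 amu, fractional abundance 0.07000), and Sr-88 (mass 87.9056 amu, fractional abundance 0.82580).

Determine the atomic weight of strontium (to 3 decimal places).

Ar = Σ fᵢ·mᵢ = 0.00560 × 83.9134 + 0.09860 × 85.9093 + 0.07000 × 86.9089 + 0.82580 × 87.9056
= 0.46992 + 8.47066 + 6.08362 + 72.59244 = 87.61664 amu

87.617 amu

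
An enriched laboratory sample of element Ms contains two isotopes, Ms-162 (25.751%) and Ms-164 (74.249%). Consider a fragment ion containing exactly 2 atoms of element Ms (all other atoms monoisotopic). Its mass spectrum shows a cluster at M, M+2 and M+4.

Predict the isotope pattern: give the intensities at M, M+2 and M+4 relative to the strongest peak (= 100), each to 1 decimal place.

12.0 : 69.4 : 100.0

Each Ms atom is independently Ms-162 (p = 0.25751) or Ms-164 (q = 0.74249); the cluster is the binomial expansion (p + q)^2.
P(M) = 0.25751^2 = 0.066311
P(M+2) = 2 × 0.25751^1 × 0.74249^1 = 0.382397
P(M+4) = 0.74249^2 = 0.551291
The M+4 peak is largest (0.551291); scaling to 100 gives 12.0 : 69.4 : 100.0.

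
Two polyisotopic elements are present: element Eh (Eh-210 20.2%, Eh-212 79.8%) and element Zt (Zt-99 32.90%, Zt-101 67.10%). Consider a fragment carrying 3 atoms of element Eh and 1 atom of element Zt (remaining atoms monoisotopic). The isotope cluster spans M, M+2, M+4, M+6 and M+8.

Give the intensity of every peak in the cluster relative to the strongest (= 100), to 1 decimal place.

0.6 : 8.8 : 45.2 : 100.0 : 80.0

Element Eh pattern (n=3): 0.00824241 : 0.09768478 : 0.38590322 : 0.50816959
Element Zt pattern (n=1): 0.3290 : 0.6710
Convolve the two distributions (both contribute in 2-u steps):
  M: 0.00824241×0.3290 = 0.002712
  M+2: 0.00824241×0.6710 + 0.09768478×0.3290 = 0.037669
  M+4: 0.09768478×0.6710 + 0.38590322×0.3290 = 0.192509
  M+6: 0.38590322×0.6710 + 0.50816959×0.3290 = 0.426129
  M+8: 0.50816959×0.6710 = 0.340982
Scale to base peak (0.426129) = 100: 0.6 : 8.8 : 45.2 : 100.0 : 80.0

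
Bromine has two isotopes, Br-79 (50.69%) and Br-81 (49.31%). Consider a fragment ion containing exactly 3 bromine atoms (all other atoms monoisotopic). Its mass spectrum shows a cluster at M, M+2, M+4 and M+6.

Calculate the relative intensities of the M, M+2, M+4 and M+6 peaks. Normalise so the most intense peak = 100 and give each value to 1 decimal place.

34.3 : 100.0 : 97.3 : 31.5

Each Br atom is independently Br-79 (p = 0.5069) or Br-81 (q = 0.4931); the cluster is the binomial expansion (p + q)^3.
P(M) = 0.5069^3 = 0.130247
P(M+2) = 3 × 0.5069^2 × 0.4931^1 = 0.380103
P(M+4) = 3 × 0.5069^1 × 0.4931^2 = 0.369755
P(M+6) = 0.4931^3 = 0.119896
The M+2 peak is largest (0.380103); scaling to 100 gives 34.3 : 100.0 : 97.3 : 31.5.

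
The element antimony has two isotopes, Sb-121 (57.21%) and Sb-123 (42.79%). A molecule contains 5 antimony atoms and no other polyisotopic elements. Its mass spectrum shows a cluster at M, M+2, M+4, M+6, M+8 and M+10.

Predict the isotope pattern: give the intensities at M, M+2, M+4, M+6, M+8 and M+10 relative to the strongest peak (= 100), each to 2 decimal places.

17.88 : 66.85 : 100.00 : 74.79 : 27.97 : 4.18

Each Sb atom is independently Sb-121 (p = 0.5721) or Sb-123 (q = 0.4279); the cluster is the binomial expansion (p + q)^5.
P(M) = 0.5721^5 = 0.061286
P(M+2) = 5 × 0.5721^4 × 0.4279^1 = 0.229192
P(M+4) = 10 × 0.5721^3 × 0.4279^2 = 0.342847
P(M+6) = 10 × 0.5721^2 × 0.4279^3 = 0.256431
P(M+8) = 5 × 0.5721^1 × 0.4279^4 = 0.095898
P(M+10) = 0.4279^5 = 0.014345
The M+4 peak is largest (0.342847); scaling to 100 gives 17.88 : 66.85 : 100.00 : 74.79 : 27.97 : 4.18.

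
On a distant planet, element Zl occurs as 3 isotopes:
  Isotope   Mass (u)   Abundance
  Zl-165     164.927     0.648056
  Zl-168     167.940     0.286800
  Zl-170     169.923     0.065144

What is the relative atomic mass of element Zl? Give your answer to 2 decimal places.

166.12 u

Average mass = Σ (abundance × isotope mass) = 0.648056 × 164.927 + 0.286800 × 167.940 + 0.065144 × 169.923
= 106.8819 + 48.1652 + 11.0695 = 166.1166 u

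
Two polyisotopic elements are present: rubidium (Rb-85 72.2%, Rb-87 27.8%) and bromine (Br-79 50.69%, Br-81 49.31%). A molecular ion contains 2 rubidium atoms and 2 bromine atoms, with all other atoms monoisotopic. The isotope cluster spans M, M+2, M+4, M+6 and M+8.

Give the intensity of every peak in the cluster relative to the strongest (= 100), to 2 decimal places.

Rubidium pattern (n=2): 0.521284 : 0.401432 : 0.077284
Bromine pattern (n=2): 0.25694761 : 0.49990478 : 0.24314761
Convolve the two distributions (both contribute in 2-u steps):
  M: 0.521284×0.25694761 = 0.133943
  M+2: 0.521284×0.49990478 + 0.401432×0.25694761 = 0.363739
  M+4: 0.521284×0.24314761 + 0.401432×0.49990478 + 0.077284×0.25694761 = 0.347285
  M+6: 0.401432×0.24314761 + 0.077284×0.49990478 = 0.136242
  M+8: 0.077284×0.24314761 = 0.018791
Scale to base peak (0.363739) = 100: 36.82 : 100.00 : 95.48 : 37.46 : 5.17

36.82 : 100.00 : 95.48 : 37.46 : 5.17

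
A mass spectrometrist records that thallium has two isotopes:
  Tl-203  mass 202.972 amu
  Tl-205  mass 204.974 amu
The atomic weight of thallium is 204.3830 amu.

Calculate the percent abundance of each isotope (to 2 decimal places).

Tl-203: 29.52%, Tl-205: 70.48%

With x = fraction of Tl-203 (so Tl-205 is 1 − x):
202.972·x + 204.974·(1 − x) = 204.3830
(202.972 − 204.974)·x = 204.3830 − 204.974
x = -0.5910 / -2.002 = 0.29520 → 29.52% Tl-203, 70.48% Tl-205.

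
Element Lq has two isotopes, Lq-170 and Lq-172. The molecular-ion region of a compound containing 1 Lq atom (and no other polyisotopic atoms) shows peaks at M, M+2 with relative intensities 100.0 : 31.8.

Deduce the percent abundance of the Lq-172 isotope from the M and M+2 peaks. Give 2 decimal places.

24.13%

Write p for the Lq-170 fraction. I(M+2)/I(M) = [C(1,1)·p^0·(1−p)] / p^1 = 1·(1−p)/p = 31.8/100.0 = 0.3180
(1−p)/p = 0.3180/1 = 0.3180  ⇒  p = 1/(1 + 0.3180) = 0.7587
Lq-170: 75.87%, Lq-172: 24.13%.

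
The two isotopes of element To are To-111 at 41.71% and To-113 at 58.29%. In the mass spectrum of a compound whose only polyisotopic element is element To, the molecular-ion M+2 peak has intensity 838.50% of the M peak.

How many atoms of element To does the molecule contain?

6

For n independent To atoms, I(M+2)/I(M) = n · (abundance To-113) / (abundance To-111) = n · 0.5829/0.4171.
n = 8.3850 × 0.4171/0.5829 = 6.00 ≈ 6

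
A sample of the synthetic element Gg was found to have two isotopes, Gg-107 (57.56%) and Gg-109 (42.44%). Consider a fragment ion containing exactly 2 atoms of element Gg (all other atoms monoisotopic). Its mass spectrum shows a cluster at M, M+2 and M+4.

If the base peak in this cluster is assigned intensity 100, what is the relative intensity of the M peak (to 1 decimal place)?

(0.5756 + 0.4244)^2 gives M 0.3313, M+2 0.4886, M+4 0.1801; the largest is M+2.
P(M+2) = C(2,1) × 0.5756^1 × 0.4244^1 = 2 × 0.5756 × 0.4244 = 0.488569 (base)
P(M) = C(2,0) × 0.5756^2 × 0.4244^0 = 1 × 0.33131536 × 1.0000 = 0.331315
Relative intensity = 0.331315 / 0.488569 × 100 = 67.8

67.8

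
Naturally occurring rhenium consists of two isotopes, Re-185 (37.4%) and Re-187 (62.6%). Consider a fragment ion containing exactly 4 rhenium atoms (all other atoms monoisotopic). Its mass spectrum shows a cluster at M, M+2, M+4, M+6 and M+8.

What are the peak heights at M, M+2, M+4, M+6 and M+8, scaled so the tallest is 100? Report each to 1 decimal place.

Expanding (0.374 + 0.626)^4:
P(M) = 0.374^4 = 0.019565
P(M+2) = 4 × 0.374^3 × 0.626^1 = 0.130993
P(M+4) = 6 × 0.374^2 × 0.626^2 = 0.328884
P(M+6) = 4 × 0.374^1 × 0.626^3 = 0.366990
P(M+8) = 0.626^4 = 0.153567
The M+6 peak is largest (0.366990); scaling to 100 gives 5.3 : 35.7 : 89.6 : 100.0 : 41.8.

5.3 : 35.7 : 89.6 : 100.0 : 41.8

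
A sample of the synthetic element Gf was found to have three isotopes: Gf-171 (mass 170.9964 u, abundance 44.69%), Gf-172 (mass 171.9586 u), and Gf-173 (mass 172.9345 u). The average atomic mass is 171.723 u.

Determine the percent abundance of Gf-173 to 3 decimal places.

19.921%

Let x and y be the fractions of Gf-172 and Gf-173. Then x + y = 1 − 0.4469 = 0.5531 and 171.9586x + 172.9345y = 171.723 − 0.4469×170.9964 = 95.30470884.
Substituting: 171.9586x + 172.9345(0.5531 − x) = 95.30470884
(171.9586 − 172.9345)x = -0.34536311  ⇒  x = 0.35389, y = 0.19921
Gf-172: 35.389%, Gf-173: 19.921%.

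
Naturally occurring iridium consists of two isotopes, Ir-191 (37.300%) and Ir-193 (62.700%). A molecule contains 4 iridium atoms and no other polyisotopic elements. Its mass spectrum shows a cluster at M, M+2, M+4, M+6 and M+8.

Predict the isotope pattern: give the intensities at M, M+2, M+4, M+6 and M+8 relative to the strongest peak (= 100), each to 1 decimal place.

The 4 Ir atoms are independent, so intensities follow the terms of (0.37300 + 0.62700)^4.
P(M) = 0.37300^4 = 0.019357
P(M+2) = 4 × 0.37300^3 × 0.62700^1 = 0.130153
P(M+4) = 6 × 0.37300^2 × 0.62700^2 = 0.328174
P(M+6) = 4 × 0.37300^1 × 0.62700^3 = 0.367766
P(M+8) = 0.62700^4 = 0.154550
The M+6 peak is largest (0.367766); scaling to 100 gives 5.3 : 35.4 : 89.2 : 100.0 : 42.0.

5.3 : 35.4 : 89.2 : 100.0 : 42.0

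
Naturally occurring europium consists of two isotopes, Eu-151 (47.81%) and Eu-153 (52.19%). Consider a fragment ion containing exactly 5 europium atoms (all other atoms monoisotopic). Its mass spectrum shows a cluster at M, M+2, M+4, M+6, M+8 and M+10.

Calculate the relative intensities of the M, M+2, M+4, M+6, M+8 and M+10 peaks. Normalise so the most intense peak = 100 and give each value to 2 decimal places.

The 5 Eu atoms are independent, so intensities follow the terms of (0.4781 + 0.5219)^5.
P(M) = 0.4781^5 = 0.024980
P(M+2) = 5 × 0.4781^4 × 0.5219^1 = 0.136343
P(M+4) = 10 × 0.4781^3 × 0.5219^2 = 0.297667
P(M+6) = 10 × 0.4781^2 × 0.5219^3 = 0.324937
P(M+8) = 5 × 0.4781^1 × 0.5219^4 = 0.177353
P(M+10) = 0.5219^5 = 0.038720
The M+6 peak is largest (0.324937); scaling to 100 gives 7.69 : 41.96 : 91.61 : 100.00 : 54.58 : 11.92.

7.69 : 41.96 : 91.61 : 100.00 : 54.58 : 11.92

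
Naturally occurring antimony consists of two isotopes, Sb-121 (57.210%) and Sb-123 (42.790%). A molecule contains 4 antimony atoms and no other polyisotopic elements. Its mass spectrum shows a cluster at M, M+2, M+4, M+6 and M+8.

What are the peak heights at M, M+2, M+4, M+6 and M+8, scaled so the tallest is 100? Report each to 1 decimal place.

29.8 : 89.1 : 100.0 : 49.9 : 9.3

The 4 Sb atoms are independent, so intensities follow the terms of (0.57210 + 0.42790)^4.
P(M) = 0.57210^4 = 0.107124
P(M+2) = 4 × 0.57210^3 × 0.42790^1 = 0.320493
P(M+4) = 6 × 0.57210^2 × 0.42790^2 = 0.359567
P(M+6) = 4 × 0.57210^1 × 0.42790^3 = 0.179291
P(M+8) = 0.42790^4 = 0.033525
The M+4 peak is largest (0.359567); scaling to 100 gives 29.8 : 89.1 : 100.0 : 49.9 : 9.3.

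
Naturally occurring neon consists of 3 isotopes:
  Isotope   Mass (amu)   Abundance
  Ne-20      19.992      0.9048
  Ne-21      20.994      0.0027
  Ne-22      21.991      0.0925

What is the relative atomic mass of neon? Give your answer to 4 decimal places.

The abundance-weighted mean is 0.9048 × 19.992 + 0.0027 × 20.994 + 0.0925 × 21.991
= 18.08876 + 0.05668 + 2.03417 = 20.17961 amu

20.1796 amu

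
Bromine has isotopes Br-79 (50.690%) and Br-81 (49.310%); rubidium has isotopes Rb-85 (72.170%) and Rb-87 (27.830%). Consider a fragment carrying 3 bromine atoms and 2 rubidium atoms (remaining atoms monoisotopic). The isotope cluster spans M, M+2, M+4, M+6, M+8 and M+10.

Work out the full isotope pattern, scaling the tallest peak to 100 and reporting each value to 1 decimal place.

Bromine pattern (n=3): 0.13024674 : 0.3801026 : 0.36975457 : 0.11989609
Rubidium pattern (n=2): 0.52085089 : 0.40169822 : 0.07745089
Convolve the two distributions (both contribute in 2-u steps):
  M: 0.13024674×0.52085089 = 0.067839
  M+2: 0.13024674×0.40169822 + 0.3801026×0.52085089 = 0.250297
  M+4: 0.13024674×0.07745089 + 0.3801026×0.40169822 + 0.36975457×0.52085089 = 0.355361
  M+6: 0.3801026×0.07745089 + 0.36975457×0.40169822 + 0.11989609×0.52085089 = 0.240417
  M+8: 0.36975457×0.07745089 + 0.11989609×0.40169822 = 0.076800
  M+10: 0.11989609×0.07745089 = 0.009286
Scale to base peak (0.355361) = 100: 19.1 : 70.4 : 100.0 : 67.7 : 21.6 : 2.6

19.1 : 70.4 : 100.0 : 67.7 : 21.6 : 2.6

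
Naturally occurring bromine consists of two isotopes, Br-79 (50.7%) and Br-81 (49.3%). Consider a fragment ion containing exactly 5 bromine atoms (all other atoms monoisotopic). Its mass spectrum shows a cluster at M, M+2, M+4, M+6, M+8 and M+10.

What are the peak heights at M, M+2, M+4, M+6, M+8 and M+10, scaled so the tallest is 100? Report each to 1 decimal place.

Expanding (0.507 + 0.493)^5:
P(M) = 0.507^5 = 0.033500
P(M+2) = 5 × 0.507^4 × 0.493^1 = 0.162873
P(M+4) = 10 × 0.507^3 × 0.493^2 = 0.316751
P(M+6) = 10 × 0.507^2 × 0.493^3 = 0.308004
P(M+8) = 5 × 0.507^1 × 0.493^4 = 0.149750
P(M+10) = 0.493^5 = 0.029123
The M+4 peak is largest (0.316751); scaling to 100 gives 10.6 : 51.4 : 100.0 : 97.2 : 47.3 : 9.2.

10.6 : 51.4 : 100.0 : 97.2 : 47.3 : 9.2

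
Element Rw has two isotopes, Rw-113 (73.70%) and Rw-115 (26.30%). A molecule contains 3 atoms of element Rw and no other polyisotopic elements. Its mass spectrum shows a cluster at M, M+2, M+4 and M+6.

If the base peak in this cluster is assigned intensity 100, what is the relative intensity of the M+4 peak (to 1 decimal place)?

35.7

Term probabilities: M 0.4003, M+2 0.4286, M+4 0.1529, M+6 0.0182. Base peak = M+2.
P(M+2) = C(3,1) × 0.7370^2 × 0.2630^1 = 3 × 0.543169 × 0.2630 = 0.428560 (base)
P(M+4) = C(3,2) × 0.7370^1 × 0.2630^2 = 3 × 0.7370 × 0.069169 = 0.152933
Relative intensity = 0.152933 / 0.428560 × 100 = 35.7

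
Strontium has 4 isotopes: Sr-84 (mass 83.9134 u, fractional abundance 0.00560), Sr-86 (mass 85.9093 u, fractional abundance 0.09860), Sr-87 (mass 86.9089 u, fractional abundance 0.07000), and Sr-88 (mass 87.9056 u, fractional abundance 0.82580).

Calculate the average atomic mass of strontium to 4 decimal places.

87.6166 u

Average mass = Σ (abundance × isotope mass) = 0.00560 × 83.9134 + 0.09860 × 85.9093 + 0.07000 × 86.9089 + 0.82580 × 87.9056
= 0.46992 + 8.47066 + 6.08362 + 72.59244 = 87.61664 u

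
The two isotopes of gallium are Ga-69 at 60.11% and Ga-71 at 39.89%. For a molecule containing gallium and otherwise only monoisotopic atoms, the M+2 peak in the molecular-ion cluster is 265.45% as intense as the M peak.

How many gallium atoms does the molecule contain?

4

With n Ga atoms, P(M+2)/P(M) = C(n,1)·p^(n−1)q / p^n = n·q/p = n · 0.3989/0.6011.
n = 2.6545 × 0.6011/0.3989 = 4.00 ≈ 4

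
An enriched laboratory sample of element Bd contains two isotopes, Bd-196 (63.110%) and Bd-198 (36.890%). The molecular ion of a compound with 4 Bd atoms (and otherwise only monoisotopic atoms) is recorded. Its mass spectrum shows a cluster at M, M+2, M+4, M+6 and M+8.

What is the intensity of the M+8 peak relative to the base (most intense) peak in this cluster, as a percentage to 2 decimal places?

Term probabilities: M 0.1586, M+2 0.3709, M+4 0.3252, M+6 0.1267, M+8 0.0185. Base peak = M+2.
P(M+2) = C(4,1) × 0.63110^3 × 0.36890^1 = 4 × 0.25135906 × 0.3689 = 0.370905 (base)
P(M+8) = C(4,4) × 0.63110^0 × 0.36890^4 = 1 × 1.0000 × 0.01851973 = 0.018520
Relative intensity = 0.018520 / 0.370905 × 100 = 4.99

4.99%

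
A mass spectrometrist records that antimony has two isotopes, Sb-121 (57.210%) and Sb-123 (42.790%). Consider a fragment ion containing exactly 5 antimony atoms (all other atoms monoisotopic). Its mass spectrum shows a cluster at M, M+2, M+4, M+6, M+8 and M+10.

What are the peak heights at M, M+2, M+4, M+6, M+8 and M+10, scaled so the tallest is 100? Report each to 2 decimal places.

17.88 : 66.85 : 100.00 : 74.79 : 27.97 : 4.18

Expanding (0.57210 + 0.42790)^5:
P(M) = 0.57210^5 = 0.061286
P(M+2) = 5 × 0.57210^4 × 0.42790^1 = 0.229192
P(M+4) = 10 × 0.57210^3 × 0.42790^2 = 0.342847
P(M+6) = 10 × 0.57210^2 × 0.42790^3 = 0.256431
P(M+8) = 5 × 0.57210^1 × 0.42790^4 = 0.095898
P(M+10) = 0.42790^5 = 0.014345
The M+4 peak is largest (0.342847); scaling to 100 gives 17.88 : 66.85 : 100.00 : 74.79 : 27.97 : 4.18.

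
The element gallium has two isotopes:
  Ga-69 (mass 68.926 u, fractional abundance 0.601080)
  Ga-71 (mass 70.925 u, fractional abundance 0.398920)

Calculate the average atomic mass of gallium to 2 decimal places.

69.72 u

Ar = Σ fᵢ·mᵢ = 0.601080 × 68.926 + 0.398920 × 70.925
= 41.4300 + 28.2934 = 69.7234 u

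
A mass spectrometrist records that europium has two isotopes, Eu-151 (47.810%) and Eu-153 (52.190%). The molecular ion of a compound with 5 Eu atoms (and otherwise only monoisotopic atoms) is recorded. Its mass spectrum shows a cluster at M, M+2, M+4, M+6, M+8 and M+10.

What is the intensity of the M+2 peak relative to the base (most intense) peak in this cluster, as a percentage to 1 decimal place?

Term probabilities: M 0.0250, M+2 0.1363, M+4 0.2977, M+6 0.3249, M+8 0.1774, M+10 0.0387. Base peak = M+6.
P(M+6) = C(5,3) × 0.47810^2 × 0.52190^3 = 10 × 0.22857961 × 0.14215492 = 0.324937 (base)
P(M+2) = C(5,1) × 0.47810^4 × 0.52190^1 = 5 × 0.05224864 × 0.5219 = 0.136343
Relative intensity = 0.136343 / 0.324937 × 100 = 42.0

42.0%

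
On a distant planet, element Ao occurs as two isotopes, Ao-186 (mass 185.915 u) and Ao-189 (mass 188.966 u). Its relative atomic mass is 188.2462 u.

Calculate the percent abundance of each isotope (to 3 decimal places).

Ao-186: 23.592%, Ao-189: 76.408%

Writing the weighted mean with unknown fraction x of Ao-186:
185.915·x + 188.966·(1 − x) = 188.2462
(185.915 − 188.966)·x = 188.2462 − 188.966
x = -0.7198 / -3.051 = 0.23592 → 23.592% Ao-186, 76.408% Ao-189.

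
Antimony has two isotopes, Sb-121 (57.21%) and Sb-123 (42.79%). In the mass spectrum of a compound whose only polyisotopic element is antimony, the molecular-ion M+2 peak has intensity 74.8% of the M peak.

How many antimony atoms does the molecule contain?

For n independent Sb atoms, I(M+2)/I(M) = n · (abundance Sb-123) / (abundance Sb-121) = n · 0.4279/0.5721.
n = 0.748 × 0.5721/0.4279 = 1.00 ≈ 1

1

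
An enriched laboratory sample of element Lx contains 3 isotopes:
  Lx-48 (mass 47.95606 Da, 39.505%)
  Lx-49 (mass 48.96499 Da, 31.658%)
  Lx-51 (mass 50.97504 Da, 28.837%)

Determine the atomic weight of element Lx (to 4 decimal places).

49.1461 Da

Ar = Σ fᵢ·mᵢ = 0.39505 × 47.95606 + 0.31658 × 48.96499 + 0.28837 × 50.97504
= 18.945042 + 15.501337 + 14.699672 = 49.146051 Da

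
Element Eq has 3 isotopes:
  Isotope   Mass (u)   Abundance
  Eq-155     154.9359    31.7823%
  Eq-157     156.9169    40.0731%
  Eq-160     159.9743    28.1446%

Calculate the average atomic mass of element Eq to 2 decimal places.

Weight each isotope mass by its fractional abundance: 0.317823 × 154.9359 + 0.400731 × 156.9169 + 0.281446 × 159.9743
= 49.24219 + 62.88147 + 45.02413 = 157.14779 u

157.15 u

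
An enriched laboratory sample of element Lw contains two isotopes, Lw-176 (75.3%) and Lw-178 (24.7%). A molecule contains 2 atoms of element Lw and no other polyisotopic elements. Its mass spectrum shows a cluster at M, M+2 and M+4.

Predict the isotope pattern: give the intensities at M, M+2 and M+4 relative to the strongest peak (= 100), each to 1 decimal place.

The 2 Lw atoms are independent, so intensities follow the terms of (0.753 + 0.247)^2.
P(M) = 0.753^2 = 0.567009
P(M+2) = 2 × 0.753^1 × 0.247^1 = 0.371982
P(M+4) = 0.247^2 = 0.061009
The M peak is largest (0.567009); scaling to 100 gives 100.0 : 65.6 : 10.8.

100.0 : 65.6 : 10.8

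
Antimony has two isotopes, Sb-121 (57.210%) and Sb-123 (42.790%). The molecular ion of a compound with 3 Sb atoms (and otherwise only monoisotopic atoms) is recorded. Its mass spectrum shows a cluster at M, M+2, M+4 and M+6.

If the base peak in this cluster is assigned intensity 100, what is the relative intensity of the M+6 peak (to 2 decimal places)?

18.65

Binomial terms of (0.57210 + 0.42790)^3: M 0.1872, M+2 0.4202, M+4 0.3143, M+6 0.0783 → M+2 is the base peak.
P(M+2) = C(3,1) × 0.57210^2 × 0.42790^1 = 3 × 0.32729841 × 0.4279 = 0.420153 (base)
P(M+6) = C(3,3) × 0.57210^0 × 0.42790^3 = 1 × 1.0000 × 0.07834781 = 0.078348
Relative intensity = 0.078348 / 0.420153 × 100 = 18.65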